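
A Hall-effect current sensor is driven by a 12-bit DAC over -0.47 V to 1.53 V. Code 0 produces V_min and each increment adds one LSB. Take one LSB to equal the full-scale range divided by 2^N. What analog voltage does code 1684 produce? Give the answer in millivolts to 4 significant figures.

352.3 mV

The full-scale span is 1.53 − (-0.47) = 2 V. LSB = 2 V / 2^12.
V_out = V_min + code × LSB = -0.47 V + 1684 × 2 V / 4096
      = -0.47 V + 0.822266 V = 0.352266 V.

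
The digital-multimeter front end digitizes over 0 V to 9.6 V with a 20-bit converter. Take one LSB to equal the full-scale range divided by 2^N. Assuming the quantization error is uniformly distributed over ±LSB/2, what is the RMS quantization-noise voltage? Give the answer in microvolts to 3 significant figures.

2.64 µV

Range is 9.6 V.
One LSB is 9.6 V / 1048576 = 9.1553 µV.
For a uniform distribution on [−LSB/2, +LSB/2], V_rms = LSB/√12 = 9.1553 µV/3.4641 = 2.64 µV.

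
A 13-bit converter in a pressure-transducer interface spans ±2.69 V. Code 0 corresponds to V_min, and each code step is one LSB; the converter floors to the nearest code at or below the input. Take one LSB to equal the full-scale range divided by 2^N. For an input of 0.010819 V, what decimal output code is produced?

4112

Range = 2.69 − (-2.69) = 5.38 V. LSB = 5.38 V / 2^13 ≈ 0.6567 mV.
V_in − V_min = 0.010819 − (-2.69) = 2.700819 V.
Divide by LSB: 2.700819 × 8192/5.38 = 4112.4738.
Truncating gives code 4112.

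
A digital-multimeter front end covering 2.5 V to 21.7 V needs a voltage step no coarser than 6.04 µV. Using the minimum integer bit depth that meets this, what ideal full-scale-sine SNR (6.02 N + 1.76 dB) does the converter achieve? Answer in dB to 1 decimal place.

Span: 21.7 V − (2.5 V) = 19.2 V.
Required number of levels: 19.2/6.04 µV = 3.1788e6; smallest N with 2^N ≥ that is 22.
6.02(22) + 1.76 = 134.20 dB.

134.2 dB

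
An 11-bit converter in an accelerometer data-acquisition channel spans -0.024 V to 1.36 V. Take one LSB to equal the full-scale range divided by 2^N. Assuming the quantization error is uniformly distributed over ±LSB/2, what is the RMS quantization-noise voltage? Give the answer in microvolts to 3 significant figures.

195 µV

The full-scale span is 1.36 − (-0.024) = 1.384 V.
One LSB is 1.384 V / 2048 = 0.67578 mV.
V_rms = LSB/√12 = 0.67578 mV / √12 = 195 µV.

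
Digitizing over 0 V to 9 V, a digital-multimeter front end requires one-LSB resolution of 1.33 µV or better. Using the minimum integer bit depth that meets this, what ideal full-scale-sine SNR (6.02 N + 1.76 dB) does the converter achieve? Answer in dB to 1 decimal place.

V_FS = 9 V.
Need 2^N ≥ 9 V / 1.33 µV = 6.767e6 → N_min = 23.
SNR = 6.02 × 23 + 1.76 = 140.22 dB.

140.2 dB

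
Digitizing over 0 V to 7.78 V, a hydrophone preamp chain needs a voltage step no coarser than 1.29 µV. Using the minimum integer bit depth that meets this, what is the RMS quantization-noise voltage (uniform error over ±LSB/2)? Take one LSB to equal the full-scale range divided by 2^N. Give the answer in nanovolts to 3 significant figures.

268 nV

V_FS = 7.78 V.
Levels needed ≥ 7.78/1.29 µV = 6.031e6. 2^23 = 8388608 suffices, so N_min = 23.
One LSB is 7.78 V / 8388608 = 0.92745 µV.
σ_q = LSB/√12 = 0.92745 µV/3.4641 = 268 nV.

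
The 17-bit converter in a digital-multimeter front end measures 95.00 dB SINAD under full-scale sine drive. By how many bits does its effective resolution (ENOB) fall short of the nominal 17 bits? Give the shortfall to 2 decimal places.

1.51 bits

ENOB = (SINAD − 1.76)/6.02 = (95.00 − 1.76)/6.02 = 15.4884 bits.
Shortfall = 17 − 15.4884 = 1.5116 bits.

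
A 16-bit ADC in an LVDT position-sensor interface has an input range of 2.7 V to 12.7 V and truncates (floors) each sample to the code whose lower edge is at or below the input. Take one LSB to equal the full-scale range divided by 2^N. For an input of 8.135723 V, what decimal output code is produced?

35623

Full-scale range = 12.7 V − (2.7 V) = 10 V. LSB = 10 V / 2^16 ≈ 152.6 µV.
(V_in − V_min) × 2^16/range = (8.135723 − (2.7)) × 65536/10 = 35623.554.
Floor → code = 35623.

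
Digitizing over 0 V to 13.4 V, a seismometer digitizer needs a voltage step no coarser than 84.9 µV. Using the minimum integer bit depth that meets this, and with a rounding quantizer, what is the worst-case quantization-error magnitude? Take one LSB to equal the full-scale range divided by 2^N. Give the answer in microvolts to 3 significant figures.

25.6 µV

Span = 13.4 V.
13.4 V / 84.9 µV = 157800. Since 2^17 = 131072 and 2^18 = 262144, N = 18.
LSB = 13.4 V / 2^18 = 51.117 µV.
|e|_max = LSB/2 = 25.6 µV.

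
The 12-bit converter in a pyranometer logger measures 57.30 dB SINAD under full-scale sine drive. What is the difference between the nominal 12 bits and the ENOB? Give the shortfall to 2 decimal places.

ENOB = (SINAD − 1.76)/6.02 = (57.30 − 1.76)/6.02 = 9.2259 bits.
Lost resolution: 12 − 9.2259 = 2.7741 bits.

2.77 bits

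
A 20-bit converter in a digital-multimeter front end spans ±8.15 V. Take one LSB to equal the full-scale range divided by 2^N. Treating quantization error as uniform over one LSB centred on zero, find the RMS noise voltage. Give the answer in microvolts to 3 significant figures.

Span: 8.15 V − (-8.15 V) = 16.3 V.
One LSB is 16.3 V / 1048576 = 15.545 µV.
RMS of a uniform error over width LSB is LSB/√12 = 4.49 µV.

4.49 µV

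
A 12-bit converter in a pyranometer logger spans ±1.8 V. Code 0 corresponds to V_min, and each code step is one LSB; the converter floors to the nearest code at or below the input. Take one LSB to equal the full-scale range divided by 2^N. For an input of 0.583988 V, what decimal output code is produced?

2712

Full-scale range = 1.8 V − (-1.8 V) = 3.6 V. LSB = 3.6 V / 2^12 ≈ 0.8789 mV.
V_in − V_min = 0.583988 − (-1.8) = 2.383988 V.
Divide by LSB: 2.383988 × 4096/3.6 = 2712.4486.
Truncating gives code 2712.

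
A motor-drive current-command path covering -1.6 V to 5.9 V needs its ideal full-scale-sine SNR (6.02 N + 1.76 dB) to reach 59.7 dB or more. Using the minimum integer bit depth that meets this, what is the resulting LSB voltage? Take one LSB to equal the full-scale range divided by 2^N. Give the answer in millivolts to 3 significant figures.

Full-scale range = 5.9 V − (-1.6 V) = 7.5 V.
6.02 N + 1.76 ≥ 59.7 gives N ≥ 9.625, so the minimum integer is 10.
Step size = 7.5/1024 V = 7.32 mV.

7.32 mV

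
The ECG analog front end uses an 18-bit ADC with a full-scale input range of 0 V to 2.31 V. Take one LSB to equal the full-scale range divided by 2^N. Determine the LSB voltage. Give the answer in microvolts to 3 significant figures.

8.81 µV

Full-scale range = 2.31 V.
2^18 = 262144 levels.
LSB = 2.31 V / 2^18 = 8.81 µV.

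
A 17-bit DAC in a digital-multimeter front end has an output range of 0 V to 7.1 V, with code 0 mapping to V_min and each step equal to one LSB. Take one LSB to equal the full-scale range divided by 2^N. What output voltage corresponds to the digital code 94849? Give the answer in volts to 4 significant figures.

5.138 V

V_FS = 7.1 V. LSB = 7.1 V / 2^17.
Output = V_min + (94849/131072) × range = 0 + 0.723640 × 7.1 V
      = 0 + 5.13785 = 5.13785 V.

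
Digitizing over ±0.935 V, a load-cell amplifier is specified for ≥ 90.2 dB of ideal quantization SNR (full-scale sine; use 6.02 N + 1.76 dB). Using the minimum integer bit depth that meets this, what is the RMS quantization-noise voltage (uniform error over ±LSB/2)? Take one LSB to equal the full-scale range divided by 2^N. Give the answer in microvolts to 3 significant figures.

16.5 µV

Full-scale range = 0.935 V − (-0.935 V) = 1.87 V.
Required N = ⌈(90.2 − 1.76)/6.02⌉ = ⌈14.691⌉ = 15.
Step size = 1.87/32768 V = 57.068 µV.
RMS noise = LSB/√12 = 16.5 µV.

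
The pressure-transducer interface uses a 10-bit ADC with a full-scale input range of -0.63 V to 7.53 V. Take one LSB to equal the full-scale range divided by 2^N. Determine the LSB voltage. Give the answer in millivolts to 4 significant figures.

7.969 mV

Range = 7.53 − (-0.63) = 8.16 V.
Number of codes = 2^10 = 1024.
LSB = 8.16 V ÷ 2^10 = 8.16/1024 V = 7.969 mV.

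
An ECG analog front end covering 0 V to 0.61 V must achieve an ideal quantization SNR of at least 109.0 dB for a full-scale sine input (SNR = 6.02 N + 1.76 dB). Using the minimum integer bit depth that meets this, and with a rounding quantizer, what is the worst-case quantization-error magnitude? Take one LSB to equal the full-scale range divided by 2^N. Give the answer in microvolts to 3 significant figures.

1.16 µV

Range is 0.61 V.
Required N = ⌈(109.0 − 1.76)/6.02⌉ = ⌈17.814⌉ = 18.
Step size = 0.61/262144 V = 2.3270 µV.
Max error for round-to-nearest is LSB/2 = 1.16 µV.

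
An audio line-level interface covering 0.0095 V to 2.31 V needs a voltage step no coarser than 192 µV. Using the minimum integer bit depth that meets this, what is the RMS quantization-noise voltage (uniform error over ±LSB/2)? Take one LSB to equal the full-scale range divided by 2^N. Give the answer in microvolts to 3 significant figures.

Range = 2.31 − (0.0095) = 2.3005 V.
2.3005 V / 192 µV = 11980. Since 2^13 = 8192 and 2^14 = 16384, N = 14.
Step size = 2.3005/16384 V = 140.41 µV.
σ_q = LSB/√12 = 140.41 µV/3.4641 = 40.5 µV.

40.5 µV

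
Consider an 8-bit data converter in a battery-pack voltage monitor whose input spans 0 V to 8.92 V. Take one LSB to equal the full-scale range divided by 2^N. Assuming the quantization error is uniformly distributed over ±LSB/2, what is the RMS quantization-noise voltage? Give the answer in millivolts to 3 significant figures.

Span = 8.92 V.
LSB = 8.92 V ÷ 2^8 = 8.92/256 V = 34.844 mV.
V_rms = LSB/√12 = 34.844 mV / √12 = 10.1 mV.

10.1 mV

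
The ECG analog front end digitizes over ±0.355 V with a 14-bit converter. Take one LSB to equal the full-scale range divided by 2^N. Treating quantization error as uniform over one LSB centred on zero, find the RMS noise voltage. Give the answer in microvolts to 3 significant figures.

Span: 0.355 V − (-0.355 V) = 0.71 V.
LSB = 0.71 V / 2^14 = 43.335 µV.
σ_q = LSB/√12 = 43.335 µV/3.4641 = 12.5 µV.

12.5 µV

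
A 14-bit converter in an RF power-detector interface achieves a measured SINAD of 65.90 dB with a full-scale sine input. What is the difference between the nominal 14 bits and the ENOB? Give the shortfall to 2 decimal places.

Effective bits = (65.90 − 1.76)/6.02 = 10.6545.
Lost resolution: 14 − 10.6545 = 3.3455 bits.

3.35 bits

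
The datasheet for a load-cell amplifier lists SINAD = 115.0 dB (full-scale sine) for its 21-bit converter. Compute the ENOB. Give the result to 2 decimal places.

(115.0 − 1.76) / 6.02 = 113.24/6.02 = 18.8106 effective bits.

18.81 bits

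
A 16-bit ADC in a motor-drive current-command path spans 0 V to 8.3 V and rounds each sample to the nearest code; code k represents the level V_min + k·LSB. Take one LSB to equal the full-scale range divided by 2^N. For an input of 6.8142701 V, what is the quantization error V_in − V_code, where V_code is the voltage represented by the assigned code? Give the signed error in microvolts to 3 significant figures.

Range is 8.3 V. LSB = 8.3 V / 2^16 ≈ 126.6 µV.
(V_in − V_min)/LSB = (6.8142701 − (0)) × 65536/8.3 = 53804.8199 → nearest code k = 53805.
V_code = 0 + (53805/65536) × 8.3 = 6.8142929077 V.
V_in − V_code = 6.8142701 − (6.8142929077) = −22.8 µV.

−22.8 µV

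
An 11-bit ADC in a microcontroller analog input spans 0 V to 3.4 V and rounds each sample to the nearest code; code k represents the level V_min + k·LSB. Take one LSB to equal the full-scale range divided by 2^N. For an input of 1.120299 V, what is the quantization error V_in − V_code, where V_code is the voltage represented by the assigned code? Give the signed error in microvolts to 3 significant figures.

Span = 3.4 V. LSB = 3.4 V / 2^11 ≈ 1.660 mV.
Position in LSBs: (1.120299 − (0)) × 2048/3.4 = 674.8154; rounding gives k = 675.
V_code = V_min + k × range/2^11 = 0 + 675 × 3.4/2048 = 1.120605469 V.
Error = V_in − V_code = 1.120299 − (1.120605469) = −306 µV.

−306 µV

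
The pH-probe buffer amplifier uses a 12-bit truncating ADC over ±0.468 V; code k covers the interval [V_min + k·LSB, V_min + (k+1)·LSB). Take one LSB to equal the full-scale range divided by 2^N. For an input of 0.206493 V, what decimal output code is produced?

2951

Full-scale range = 0.468 V − (-0.468 V) = 0.936 V. LSB = 0.936 V / 2^12 ≈ 228.5 µV.
V_in − V_min = 0.206493 − (-0.468) = 0.674493 V.
Divide by LSB: 0.674493 × 4096/0.936 = 2951.6275.
Truncating gives code 2951.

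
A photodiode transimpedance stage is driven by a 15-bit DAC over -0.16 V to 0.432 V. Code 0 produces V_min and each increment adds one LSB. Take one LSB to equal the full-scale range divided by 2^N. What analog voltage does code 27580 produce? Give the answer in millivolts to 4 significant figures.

338.3 mV

Full-scale range = 0.432 V − (-0.16 V) = 0.592 V. LSB = 0.592 V / 2^15.
V_out = V_min + code × LSB = -0.16 V + 27580 × 0.592 V / 32768
      = -0.16 V + 0.498271 V = 0.338271 V.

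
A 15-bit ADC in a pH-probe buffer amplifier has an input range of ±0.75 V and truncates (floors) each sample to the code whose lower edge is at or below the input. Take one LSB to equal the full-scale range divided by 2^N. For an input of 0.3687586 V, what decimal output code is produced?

Span: 0.75 V − (-0.75 V) = 1.5 V. LSB = 1.5 V / 2^15 ≈ 45.78 µV.
code = ⌊(V_in − V_min)/LSB⌋ = ⌊(V_in − V_min) × 2^15 / range⌋
     = ⌊(0.3687586 − (-0.75)) × 32768 / 1.5⌋ = ⌊1.1187586 × 32768/1.5⌋
     = ⌊24439.655⌋ = 24439.

24439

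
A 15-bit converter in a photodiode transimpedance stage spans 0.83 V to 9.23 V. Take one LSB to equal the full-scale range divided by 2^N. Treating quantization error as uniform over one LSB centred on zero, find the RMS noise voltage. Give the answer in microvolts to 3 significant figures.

74.0 µV

Span: 9.23 V − (0.83 V) = 8.4 V.
Step size = 8.4/32768 V = 256.35 µV.
RMS of a uniform error over width LSB is LSB/√12 = 74.0 µV.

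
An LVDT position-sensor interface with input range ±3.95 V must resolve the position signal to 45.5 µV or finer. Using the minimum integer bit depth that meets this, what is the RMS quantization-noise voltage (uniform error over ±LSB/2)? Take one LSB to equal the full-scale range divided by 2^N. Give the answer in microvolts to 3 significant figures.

8.70 µV

Span: 3.95 V − (-3.95 V) = 7.9 V.
Levels needed ≥ 7.9/45.5 µV = 173600. 2^18 = 262144 suffices, so N_min = 18.
Step size = 7.9/262144 V = 30.136 µV.
V_rms = LSB/√12 = 8.70 µV.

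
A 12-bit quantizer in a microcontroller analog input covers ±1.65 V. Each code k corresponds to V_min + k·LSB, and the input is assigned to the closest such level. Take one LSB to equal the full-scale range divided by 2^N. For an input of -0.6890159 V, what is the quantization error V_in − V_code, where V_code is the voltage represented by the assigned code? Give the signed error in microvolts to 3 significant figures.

−173 µV

Range = 1.65 − (-1.65) = 3.3 V. LSB = 3.3 V / 2^12 ≈ 0.8057 mV.
(V_in − V_min)/LSB = (-0.6890159 − (-1.65)) × 4096/3.3 = 1192.7851 → nearest code k = 1193.
Reconstructed level: -1.65 + 1193 × 3.3/4096 V = -0.6888427734 V.
Error = V_in − V_code = -0.6890159 − (-0.6888427734) = −173 µV.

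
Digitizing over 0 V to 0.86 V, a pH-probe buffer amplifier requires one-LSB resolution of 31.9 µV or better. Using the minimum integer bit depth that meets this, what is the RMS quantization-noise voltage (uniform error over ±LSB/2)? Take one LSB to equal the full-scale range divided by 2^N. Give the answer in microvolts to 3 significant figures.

7.58 µV

Span = 0.86 V.
0.86 V / 31.9 µV = 26960. Since 2^14 = 16384 and 2^15 = 32768, N = 15.
LSB = 0.86 V / 2^15 = 26.245 µV.
RMS noise = LSB/√12 = 7.58 µV.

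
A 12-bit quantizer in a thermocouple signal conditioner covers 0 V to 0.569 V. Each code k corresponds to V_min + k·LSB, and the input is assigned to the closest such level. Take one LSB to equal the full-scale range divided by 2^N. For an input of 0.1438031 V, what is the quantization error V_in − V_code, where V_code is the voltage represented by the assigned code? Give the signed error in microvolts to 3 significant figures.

Full-scale range = 0.569 V. LSB = 0.569 V / 2^12 ≈ 138.9 µV.
(0.1438031 − (0)) / LSB = 0.1438031 × 4096/0.569 = 1035.1801. Nearest integer: k = 1035.
Reconstructed level: 0 + 1035 × 0.569/4096 V = 0.1437780762 V.
e = 0.1438031 − (0.1437780762) = +25.0 µV.

+25.0 µV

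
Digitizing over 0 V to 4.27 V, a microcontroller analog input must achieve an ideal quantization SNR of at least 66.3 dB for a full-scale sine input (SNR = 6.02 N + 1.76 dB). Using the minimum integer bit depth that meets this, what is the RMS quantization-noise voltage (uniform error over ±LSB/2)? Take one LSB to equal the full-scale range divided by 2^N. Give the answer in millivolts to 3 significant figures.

Range is 4.27 V.
6.02 N + 1.76 ≥ 66.3 gives N ≥ 10.721, so the minimum integer is 11.
LSB = 4.27 V / 2^11 = 2.0850 mV.
σ_q = LSB/√12 = 2.0850 mV/3.4641 = 0.602 mV.

0.602 mV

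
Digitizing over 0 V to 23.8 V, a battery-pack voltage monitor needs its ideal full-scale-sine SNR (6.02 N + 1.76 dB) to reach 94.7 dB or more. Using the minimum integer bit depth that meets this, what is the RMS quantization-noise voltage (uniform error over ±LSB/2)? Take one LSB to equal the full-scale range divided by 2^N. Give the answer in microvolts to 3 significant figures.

105 µV

Range is 23.8 V.
N ≥ (94.7 − 1.76)/6.02 = 15.439 → N_min = 16.
Step size = 23.8/65536 V = 363.16 µV.
V_rms = LSB/√12 = 105 µV.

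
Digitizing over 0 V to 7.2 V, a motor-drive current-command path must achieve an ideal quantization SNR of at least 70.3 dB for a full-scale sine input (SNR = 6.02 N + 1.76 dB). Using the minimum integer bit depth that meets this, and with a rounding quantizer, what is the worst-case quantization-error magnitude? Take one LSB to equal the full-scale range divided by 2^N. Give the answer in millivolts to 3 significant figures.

0.879 mV

Full-scale range = 7.2 V.
6.02 N + 1.76 ≥ 70.3 gives N ≥ 11.385, so the minimum integer is 12.
LSB = 7.2 V / 2^12 = 1.7578 mV.
Half an LSB is 0.879 mV.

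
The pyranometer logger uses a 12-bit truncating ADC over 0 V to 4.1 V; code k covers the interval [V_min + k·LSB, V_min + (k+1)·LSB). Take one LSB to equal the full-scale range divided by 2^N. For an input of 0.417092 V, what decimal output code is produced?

416

Range is 4.1 V. LSB = 4.1 V / 2^12 ≈ 1.001 mV.
(V_in − V_min) × 2^12/range = (0.417092 − (0)) × 4096/4.1 = 416.685.
Floor → code = 416.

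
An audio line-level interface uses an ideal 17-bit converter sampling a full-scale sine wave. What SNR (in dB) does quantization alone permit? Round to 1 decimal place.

6.02(17) + 1.76 = 102.34 + 1.76 = 104.10 dB.

104.1 dB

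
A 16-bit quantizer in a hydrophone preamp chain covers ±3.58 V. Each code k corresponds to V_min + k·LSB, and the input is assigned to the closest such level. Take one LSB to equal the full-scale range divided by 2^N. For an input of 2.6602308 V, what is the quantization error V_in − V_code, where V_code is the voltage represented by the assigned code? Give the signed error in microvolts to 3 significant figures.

+31.2 µV

Full-scale range = 3.58 V − (-3.58 V) = 7.16 V. LSB = 7.16 V / 2^16 ≈ 109.3 µV.
(2.6602308 − (-3.58)) / LSB = 6.2402308 × 65536/7.16 = 57117.2857. Nearest integer: k = 57117.
V_code = V_min + k × range/2^16 = -3.58 + 57117 × 7.16/65536 = 2.6601995850 V.
e = 2.6602308 − (2.6601995850) = +31.2 µV.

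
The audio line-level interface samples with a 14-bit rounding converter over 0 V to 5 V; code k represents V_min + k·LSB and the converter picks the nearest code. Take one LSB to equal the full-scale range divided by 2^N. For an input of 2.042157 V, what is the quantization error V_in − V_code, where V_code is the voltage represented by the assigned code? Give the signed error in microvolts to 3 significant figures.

−79.3 µV

Range is 5 V. LSB = 5 V / 2^14 ≈ 305.2 µV.
Position in LSBs: (2.042157 − (0)) × 16384/5 = 6691.7401; rounding gives k = 6692.
Reconstructed level: 0 + 6692 × 5/16384 V = 2.0422363281 V.
Error = V_in − V_code = 2.042157 − (2.0422363281) = −79.3 µV.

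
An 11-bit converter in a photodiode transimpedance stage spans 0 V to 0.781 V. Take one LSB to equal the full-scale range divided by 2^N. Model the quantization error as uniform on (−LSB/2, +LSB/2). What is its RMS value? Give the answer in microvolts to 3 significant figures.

V_FS = 0.781 V.
One LSB is 0.781 V / 2048 = 381.35 µV.
For a uniform distribution on [−LSB/2, +LSB/2], V_rms = LSB/√12 = 381.35 µV/3.4641 = 110 µV.

110 µV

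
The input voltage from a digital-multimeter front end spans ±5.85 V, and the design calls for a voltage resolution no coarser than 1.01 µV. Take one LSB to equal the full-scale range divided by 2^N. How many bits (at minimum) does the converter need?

The full-scale span is 5.85 − (-5.85) = 11.7 V.
Levels needed ≥ 11.7/1.01 µV = 1.158e7. 2^24 = 16777216 suffices, so N_min = 24.

24 bits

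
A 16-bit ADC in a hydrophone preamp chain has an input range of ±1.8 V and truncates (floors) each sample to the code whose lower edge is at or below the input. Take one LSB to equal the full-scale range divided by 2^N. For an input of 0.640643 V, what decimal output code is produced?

Range = 1.8 − (-1.8) = 3.6 V. LSB = 3.6 V / 2^16 ≈ 54.93 µV.
code = ⌊(V_in − V_min)/LSB⌋ = ⌊(V_in − V_min) × 2^16 / range⌋
     = ⌊(0.640643 − (-1.8)) × 65536 / 3.6⌋ = ⌊2.440643 × 65536/3.6⌋
     = ⌊44430.550⌋ = 44430.

44430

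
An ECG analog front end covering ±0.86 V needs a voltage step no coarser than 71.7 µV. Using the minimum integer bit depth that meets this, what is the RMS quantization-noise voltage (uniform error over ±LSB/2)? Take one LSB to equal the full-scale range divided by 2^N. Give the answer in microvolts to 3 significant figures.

15.2 µV

Span: 0.86 V − (-0.86 V) = 1.72 V.
Required number of levels: 1.72/71.7 µV = 23989; smallest N with 2^N ≥ that is 15.
Step size = 1.72/32768 V = 52.490 µV.
V_rms = LSB/√12 = 15.2 µV.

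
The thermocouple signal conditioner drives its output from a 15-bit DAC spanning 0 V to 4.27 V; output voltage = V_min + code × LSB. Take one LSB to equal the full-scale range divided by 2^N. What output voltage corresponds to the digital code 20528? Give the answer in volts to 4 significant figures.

Range is 4.27 V. LSB = 4.27 V / 2^15.
V_out = 0 + 20528 × (4.27/32768) V
      = 0 + 2.67500 = 2.67500 V.

2.675 V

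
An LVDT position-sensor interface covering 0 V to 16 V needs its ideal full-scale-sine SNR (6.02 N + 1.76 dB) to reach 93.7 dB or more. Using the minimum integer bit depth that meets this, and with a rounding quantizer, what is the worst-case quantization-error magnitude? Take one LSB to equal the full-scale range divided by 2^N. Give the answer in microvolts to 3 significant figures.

Span = 16 V.
Solving 6.02 N ≥ 93.7 − 1.76: N ≥ 15.272. Round up → N = 16.
LSB = 16 V / 2^16 = 244.14 µV.
|e|_max = LSB/2 = 122 µV.

122 µV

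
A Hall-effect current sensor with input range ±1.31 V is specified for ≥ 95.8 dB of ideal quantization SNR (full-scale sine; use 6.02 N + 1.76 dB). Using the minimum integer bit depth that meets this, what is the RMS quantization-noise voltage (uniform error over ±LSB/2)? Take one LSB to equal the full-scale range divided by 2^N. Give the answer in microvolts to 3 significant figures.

11.5 µV

Range = 1.31 − (-1.31) = 2.62 V.
6.02 N + 1.76 ≥ 95.8 gives N ≥ 15.621, so the minimum integer is 16.
LSB = 2.62 V ÷ 2^16 = 2.62/65536 V = 39.978 µV.
V_rms = LSB/√12 = 11.5 µV.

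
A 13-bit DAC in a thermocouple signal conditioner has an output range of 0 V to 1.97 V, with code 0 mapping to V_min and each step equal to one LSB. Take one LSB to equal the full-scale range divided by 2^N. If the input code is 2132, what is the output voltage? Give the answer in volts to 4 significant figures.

Span = 1.97 V. LSB = 1.97 V / 2^13.
V_out = V_min + code × LSB = 0 V + 2132 × 1.97 V / 8192
      = 0 + 0.512700 = 0.512700 V.

0.5127 V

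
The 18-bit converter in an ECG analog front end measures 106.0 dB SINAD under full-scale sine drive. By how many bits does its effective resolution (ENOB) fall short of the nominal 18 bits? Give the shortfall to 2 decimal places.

ENOB = (SINAD − 1.76)/6.02 = (106.0 − 1.76)/6.02 = 17.3156 bits.
Shortfall = 18 − 17.3156 = 0.6844 bits.

0.68 bits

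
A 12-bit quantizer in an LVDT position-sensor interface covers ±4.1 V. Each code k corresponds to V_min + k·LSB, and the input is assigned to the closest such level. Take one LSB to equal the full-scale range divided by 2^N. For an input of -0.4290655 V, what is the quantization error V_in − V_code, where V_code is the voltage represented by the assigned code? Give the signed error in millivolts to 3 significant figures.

−0.648 mV

Full-scale range = 4.1 V − (-4.1 V) = 8.2 V. LSB = 8.2 V / 2^12 ≈ 2.002 mV.
Position in LSBs: (-0.4290655 − (-4.1)) × 4096/8.2 = 1833.6766; rounding gives k = 1834.
V_code = -4.1 + (1834/4096) × 8.2 = -0.4284179688 V.
e = -0.4290655 − (-0.4284179688) = −0.648 mV.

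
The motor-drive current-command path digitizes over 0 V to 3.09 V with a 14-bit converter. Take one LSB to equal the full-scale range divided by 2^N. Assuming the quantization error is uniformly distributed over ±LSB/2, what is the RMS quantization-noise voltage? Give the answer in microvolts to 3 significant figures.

Span = 3.09 V.
LSB = 3.09 V / 2^14 = 188.60 µV.
RMS of a uniform error over width LSB is LSB/√12 = 54.4 µV.

54.4 µV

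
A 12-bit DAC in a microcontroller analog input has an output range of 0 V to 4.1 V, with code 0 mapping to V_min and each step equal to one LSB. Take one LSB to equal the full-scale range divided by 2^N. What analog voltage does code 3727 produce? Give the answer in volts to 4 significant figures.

Full-scale range = 4.1 V. LSB = 4.1 V / 2^12.
V_out = 0 + 3727 × (4.1/4096) V
      = 0 + 3.73064 = 3.73064 V.

3.731 V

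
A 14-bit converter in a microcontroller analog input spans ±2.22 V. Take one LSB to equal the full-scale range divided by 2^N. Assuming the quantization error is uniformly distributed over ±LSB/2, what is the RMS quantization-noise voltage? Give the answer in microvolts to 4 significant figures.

78.23 µV

The full-scale span is 2.22 − (-2.22) = 4.44 V.
LSB = 4.44 V / 2^14 = 270.996 µV.
For a uniform distribution on [−LSB/2, +LSB/2], V_rms = LSB/√12 = 270.996 µV/3.4641 = 78.23 µV.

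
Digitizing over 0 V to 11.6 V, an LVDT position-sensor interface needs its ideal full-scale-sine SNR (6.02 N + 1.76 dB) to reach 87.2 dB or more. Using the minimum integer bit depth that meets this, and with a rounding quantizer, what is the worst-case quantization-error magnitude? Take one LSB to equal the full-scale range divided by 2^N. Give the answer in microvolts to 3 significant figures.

177 µV

Range is 11.6 V.
N ≥ (87.2 − 1.76)/6.02 = 14.193 → N_min = 15.
LSB = 11.6 V ÷ 2^15 = 11.6/32768 V = 354.00 µV.
Max error for round-to-nearest is LSB/2 = 177 µV.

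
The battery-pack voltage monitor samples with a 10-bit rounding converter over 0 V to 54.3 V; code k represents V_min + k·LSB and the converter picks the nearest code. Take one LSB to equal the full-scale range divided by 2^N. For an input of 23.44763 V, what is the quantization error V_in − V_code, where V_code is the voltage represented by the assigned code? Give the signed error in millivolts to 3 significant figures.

Span = 54.3 V. LSB = 54.3 V / 2^10 ≈ 53.03 mV.
Position in LSBs: (23.44763 − (0)) × 1024/54.3 = 442.1800; rounding gives k = 442.
V_code = 0 + (442/1024) × 54.3 = 23.43808594 V.
Error = V_in − V_code = 23.44763 − (23.43808594) = +9.54 mV.

+9.54 mV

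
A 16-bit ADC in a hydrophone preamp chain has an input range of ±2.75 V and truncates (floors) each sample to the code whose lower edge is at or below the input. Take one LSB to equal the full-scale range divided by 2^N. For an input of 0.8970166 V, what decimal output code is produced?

Range = 2.75 − (-2.75) = 5.5 V. LSB = 5.5 V / 2^16 ≈ 83.92 µV.
V_in − V_min = 0.8970166 − (-2.75) = 3.6470166 V.
Divide by LSB: 3.6470166 × 65536/5.5 = 43456.5236.
Truncating gives code 43456.

43456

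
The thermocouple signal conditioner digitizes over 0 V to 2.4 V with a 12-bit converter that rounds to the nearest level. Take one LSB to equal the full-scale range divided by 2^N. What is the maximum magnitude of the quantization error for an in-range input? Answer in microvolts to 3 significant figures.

293 µV

Span = 2.4 V.
Step size = 2.4/4096 V = 0.58594 mV.
A rounding quantizer has |error| ≤ LSB/2 = 293 µV.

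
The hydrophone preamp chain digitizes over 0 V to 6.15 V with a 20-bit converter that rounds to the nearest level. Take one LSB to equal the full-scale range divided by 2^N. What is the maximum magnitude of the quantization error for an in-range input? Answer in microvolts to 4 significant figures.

2.933 µV

Range is 6.15 V.
Step size = 6.15/1048576 V = 5.86510 µV.
A rounding quantizer has |error| ≤ LSB/2 = 2.933 µV.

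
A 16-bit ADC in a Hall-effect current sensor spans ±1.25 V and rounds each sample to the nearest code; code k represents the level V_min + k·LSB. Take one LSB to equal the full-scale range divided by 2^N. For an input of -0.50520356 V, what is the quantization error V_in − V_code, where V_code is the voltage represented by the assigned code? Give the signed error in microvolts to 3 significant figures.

Span: 1.25 V − (-1.25 V) = 2.5 V. LSB = 2.5 V / 2^16 ≈ 38.15 µV.
Position in LSBs: (-0.50520356 − (-1.25)) × 65536/2.5 = 19524.3918; rounding gives k = 19524.
V_code = -1.25 + (19524/65536) × 2.5 = -0.50521850586 V.
V_in − V_code = -0.50520356 − (-0.50521850586) = +14.9 µV.

+14.9 µV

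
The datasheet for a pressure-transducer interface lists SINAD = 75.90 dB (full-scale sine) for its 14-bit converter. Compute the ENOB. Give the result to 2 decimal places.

(75.90 − 1.76) / 6.02 = 74.14/6.02 = 12.3156 effective bits.

12.32 bits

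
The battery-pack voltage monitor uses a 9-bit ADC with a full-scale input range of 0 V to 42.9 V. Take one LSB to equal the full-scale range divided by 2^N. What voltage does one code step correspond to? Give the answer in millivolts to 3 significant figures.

V_FS = 42.9 V.
There are 2^9 = 512 steps.
Step size = 42.9/512 V = 83.8 mV.

83.8 mV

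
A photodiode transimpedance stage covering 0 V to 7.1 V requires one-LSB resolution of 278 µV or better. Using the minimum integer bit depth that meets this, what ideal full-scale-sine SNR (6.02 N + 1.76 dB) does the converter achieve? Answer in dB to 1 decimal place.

92.1 dB

V_FS = 7.1 V.
Levels needed ≥ 7.1/278 µV = 25540. 2^15 = 32768 suffices, so N_min = 15.
Ideal SNR at N = 15: 6.02·15 + 1.76 = 92.1 dB.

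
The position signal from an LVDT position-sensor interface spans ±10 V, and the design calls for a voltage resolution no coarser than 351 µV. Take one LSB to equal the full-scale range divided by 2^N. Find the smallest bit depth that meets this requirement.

16 bits

Range = 10 − (-10) = 20 V.
20 V / 351 µV = 56980. Since 2^15 = 32768 and 2^16 = 65536, N = 16.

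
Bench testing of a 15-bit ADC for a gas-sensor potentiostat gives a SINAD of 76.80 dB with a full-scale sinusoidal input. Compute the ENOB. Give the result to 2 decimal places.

(76.80 − 1.76) / 6.02 = 75.04/6.02 = 12.4651 effective bits.

12.47 bits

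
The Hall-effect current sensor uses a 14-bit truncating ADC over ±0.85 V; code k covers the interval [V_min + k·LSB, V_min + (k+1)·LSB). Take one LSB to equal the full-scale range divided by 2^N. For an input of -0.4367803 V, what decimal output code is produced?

Span: 0.85 V − (-0.85 V) = 1.7 V. LSB = 1.7 V / 2^14 ≈ 103.8 µV.
V_in − V_min = -0.4367803 − (-0.85) = 0.4132197 V.
Divide by LSB: 0.4132197 × 16384/1.7 = 3982.4656.
Truncating gives code 3982.

3982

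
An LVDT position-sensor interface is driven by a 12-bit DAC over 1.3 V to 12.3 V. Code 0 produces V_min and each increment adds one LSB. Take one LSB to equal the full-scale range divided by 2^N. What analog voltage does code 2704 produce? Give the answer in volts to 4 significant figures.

Full-scale range = 12.3 V − (1.3 V) = 11 V. LSB = 11 V / 2^12.
V_out = 1.3 + 2704 × (11/4096) V
      = 1.3 + 7.26172 = 8.56172 V.

8.562 V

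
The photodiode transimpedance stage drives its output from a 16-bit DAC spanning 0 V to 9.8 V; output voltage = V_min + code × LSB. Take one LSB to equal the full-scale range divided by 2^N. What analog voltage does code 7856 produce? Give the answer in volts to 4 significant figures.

Range is 9.8 V. LSB = 9.8 V / 2^16.
Output = V_min + (7856/65536) × range = 0 + 0.119873 × 9.8 V
      = 0 V + 1.17476 V = 1.17476 V.

1.175 V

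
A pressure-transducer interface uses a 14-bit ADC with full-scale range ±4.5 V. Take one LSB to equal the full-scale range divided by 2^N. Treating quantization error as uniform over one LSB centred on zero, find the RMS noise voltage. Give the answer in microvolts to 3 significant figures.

159 µV

Range = 4.5 − (-4.5) = 9 V.
Step size = 9/16384 V = 0.54932 mV.
For a uniform distribution on [−LSB/2, +LSB/2], V_rms = LSB/√12 = 0.54932 mV/3.4641 = 159 µV.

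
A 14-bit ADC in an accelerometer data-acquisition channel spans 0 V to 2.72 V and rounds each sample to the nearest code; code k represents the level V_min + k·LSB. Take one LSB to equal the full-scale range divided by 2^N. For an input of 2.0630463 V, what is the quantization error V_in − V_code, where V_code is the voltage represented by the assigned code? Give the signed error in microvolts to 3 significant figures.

−29.9 µV

Full-scale range = 2.72 V. LSB = 2.72 V / 2^14 ≈ 166.0 µV.
(V_in − V_min)/LSB = (2.0630463 − (0)) × 16384/2.72 = 12426.8201 → nearest code k = 12427.
V_code = V_min + k × range/2^14 = 0 + 12427 × 2.72/16384 = 2.0630761719 V.
V_in − V_code = 2.0630463 − (2.0630761719) = −29.9 µV.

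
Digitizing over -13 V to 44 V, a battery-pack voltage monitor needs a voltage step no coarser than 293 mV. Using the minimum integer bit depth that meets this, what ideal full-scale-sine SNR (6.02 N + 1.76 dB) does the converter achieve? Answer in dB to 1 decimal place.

49.9 dB

The full-scale span is 44 − (-13) = 57 V.
Required number of levels: 57/293 mV = 194.54; smallest N with 2^N ≥ that is 8.
SNR = 6.02 × 8 + 1.76 = 49.92 dB.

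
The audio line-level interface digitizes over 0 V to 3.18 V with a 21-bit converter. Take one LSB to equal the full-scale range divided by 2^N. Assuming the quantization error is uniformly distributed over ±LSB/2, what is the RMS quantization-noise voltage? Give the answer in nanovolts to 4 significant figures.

Range is 3.18 V.
LSB = 3.18 V / 2^21 = 1.51634 µV.
V_rms = LSB/√12 = 1.51634 µV / √12 = 437.7 nV.

437.7 nV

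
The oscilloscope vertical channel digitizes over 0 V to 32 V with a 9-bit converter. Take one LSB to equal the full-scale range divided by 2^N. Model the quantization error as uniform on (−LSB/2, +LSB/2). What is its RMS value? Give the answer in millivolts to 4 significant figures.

18.04 mV

Range is 32 V.
LSB = 32 V ÷ 2^9 = 32/512 V = 62.5000 mV.
σ_q = LSB/√12 = 62.5000 mV/3.4641 = 18.04 mV.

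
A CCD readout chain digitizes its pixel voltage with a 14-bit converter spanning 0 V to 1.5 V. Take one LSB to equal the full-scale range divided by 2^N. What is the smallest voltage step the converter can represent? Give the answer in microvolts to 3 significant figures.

Range is 1.5 V.
Number of codes = 2^14 = 16384.
Step size = 1.5/16384 V = 91.6 µV.

91.6 µV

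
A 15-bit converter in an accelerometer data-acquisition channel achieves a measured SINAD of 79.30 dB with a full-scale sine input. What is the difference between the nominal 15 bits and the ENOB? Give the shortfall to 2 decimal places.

N_eff = (79.30 − 1.76)/6.02 = 12.8804 bits.
15 − 12.8804 = 2.12 bits below nominal.

2.12 bits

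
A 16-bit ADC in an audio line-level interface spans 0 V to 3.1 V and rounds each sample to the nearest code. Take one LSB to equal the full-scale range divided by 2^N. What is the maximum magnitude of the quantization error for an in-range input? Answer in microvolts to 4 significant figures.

Range is 3.1 V.
LSB = 3.1 V ÷ 2^16 = 3.1/65536 V = 47.3022 µV.
|e|_max = LSB/2 = 23.65 µV.

23.65 µV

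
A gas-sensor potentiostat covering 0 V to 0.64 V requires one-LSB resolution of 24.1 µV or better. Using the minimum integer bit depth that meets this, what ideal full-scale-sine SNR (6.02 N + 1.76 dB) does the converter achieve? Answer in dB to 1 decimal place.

Span = 0.64 V.
Need 2^N ≥ 0.64 V / 24.1 µV = 26560 → N_min = 15.
Ideal SNR at N = 15: 6.02·15 + 1.76 = 92.1 dB.

92.1 dB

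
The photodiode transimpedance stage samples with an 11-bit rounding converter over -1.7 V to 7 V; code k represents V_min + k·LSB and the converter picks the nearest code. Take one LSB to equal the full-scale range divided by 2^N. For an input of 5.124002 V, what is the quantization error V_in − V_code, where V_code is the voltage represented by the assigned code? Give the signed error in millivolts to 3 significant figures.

+1.64 mV

Full-scale range = 7 V − (-1.7 V) = 8.7 V. LSB = 8.7 V / 2^11 ≈ 4.248 mV.
(5.124002 − (-1.7)) / LSB = 6.824002 × 2048/8.7 = 1606.3858. Nearest integer: k = 1606.
Reconstructed level: -1.7 + 1606 × 8.7/2048 V = 5.122363281 V.
V_in − V_code = 5.124002 − (5.122363281) = +1.64 mV.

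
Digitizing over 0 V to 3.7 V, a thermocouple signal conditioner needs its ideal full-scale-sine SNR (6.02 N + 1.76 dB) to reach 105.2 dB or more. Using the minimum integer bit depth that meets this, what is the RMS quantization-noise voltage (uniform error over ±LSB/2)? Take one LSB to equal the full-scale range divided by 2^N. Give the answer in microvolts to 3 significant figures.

4.07 µV

Span = 3.7 V.
6.02 N + 1.76 ≥ 105.2 gives N ≥ 17.183, so the minimum integer is 18.
LSB = 3.7 V / 2^18 = 14.114 µV.
V_rms = LSB/√12 = 4.07 µV.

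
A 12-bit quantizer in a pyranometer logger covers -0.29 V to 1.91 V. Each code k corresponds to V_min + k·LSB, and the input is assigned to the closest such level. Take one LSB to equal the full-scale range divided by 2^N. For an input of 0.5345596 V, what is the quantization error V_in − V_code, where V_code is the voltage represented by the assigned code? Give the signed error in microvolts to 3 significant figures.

The full-scale span is 1.91 − (-0.29) = 2.2 V. LSB = 2.2 V / 2^12 ≈ 0.5371 mV.
Position in LSBs: (0.5345596 − (-0.29)) × 4096/2.2 = 1535.1801; rounding gives k = 1535.
Reconstructed level: -0.29 + 1535 × 2.2/4096 V = 0.5344628906 V.
e = 0.5345596 − (0.5344628906) = +96.7 µV.

+96.7 µV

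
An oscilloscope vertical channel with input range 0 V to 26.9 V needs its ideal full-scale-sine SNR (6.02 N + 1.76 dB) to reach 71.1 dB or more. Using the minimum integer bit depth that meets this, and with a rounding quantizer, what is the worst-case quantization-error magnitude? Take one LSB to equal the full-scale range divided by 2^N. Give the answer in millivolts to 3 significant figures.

Range is 26.9 V.
Required N = ⌈(71.1 − 1.76)/6.02⌉ = ⌈11.518⌉ = 12.
One LSB is 26.9 V / 4096 = 6.5674 mV.
Max error for round-to-nearest is LSB/2 = 3.28 mV.

3.28 mV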